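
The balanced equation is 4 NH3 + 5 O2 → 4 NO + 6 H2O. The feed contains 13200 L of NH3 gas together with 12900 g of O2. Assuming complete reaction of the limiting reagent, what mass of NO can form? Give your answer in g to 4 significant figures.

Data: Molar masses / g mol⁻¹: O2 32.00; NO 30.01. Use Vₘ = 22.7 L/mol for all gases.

9678 g

n(NH3) = 13200 / 22.7 = 581.5 mol
n(O2) = 12900 / 32.00 = 403.1 mol
n/ν for NH3 = 581.5/4 = 145.4
n/ν for O2 = 403.1/5 = 80.62
Smallest n/ν is O2 → limiting reagent.
n(NO) = (4/5) × 403.1 = 322.5 mol
mass = 322.5 × 30.01 = 9678 g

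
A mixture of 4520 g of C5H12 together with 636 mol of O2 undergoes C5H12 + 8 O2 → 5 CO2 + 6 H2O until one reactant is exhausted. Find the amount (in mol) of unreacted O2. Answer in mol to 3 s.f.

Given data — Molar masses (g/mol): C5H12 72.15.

135 mol

n(C5H12) = 4520 / 72.15 = 62.65 mol
n(O2) = 636.0 mol
n/ν for C5H12 = 62.65/1 = 62.65
n/ν for O2 = 636.0/8 = 79.50
Smallest n/ν is C5H12 → limiting reagent.
O2 consumed = (8/1) × 62.65 = 501.2 mol
O2 remaining = 636.0 − 501.2 = 134.8 mol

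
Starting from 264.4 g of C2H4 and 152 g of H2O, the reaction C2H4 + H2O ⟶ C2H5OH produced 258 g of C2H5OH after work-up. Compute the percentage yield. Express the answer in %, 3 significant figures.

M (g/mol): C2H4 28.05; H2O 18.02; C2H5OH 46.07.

n(C2H4) = 264.4 / 28.05 = 9.426 mol
n(H2O) = 152.0 / 18.02 = 8.435 mol
n/ν → C2H4: 9.426, H2O: 8.435; H2O is limiting.
theoretical n(C2H5OH) = (1/1) × 8.435 = 8.435 mol → 388.6 g
% yield = 258 / 388.6 × 100 = 66.39 %

66.4 %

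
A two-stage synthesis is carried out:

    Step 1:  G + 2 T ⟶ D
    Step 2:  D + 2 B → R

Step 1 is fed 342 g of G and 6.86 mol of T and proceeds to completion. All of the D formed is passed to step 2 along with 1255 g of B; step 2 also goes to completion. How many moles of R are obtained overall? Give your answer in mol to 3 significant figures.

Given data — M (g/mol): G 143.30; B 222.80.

Step 1:
n(G) = 342.0 / 143.30 = 2.387 mol
n(T) = 6.860 mol
n/ν for G = 2.387/1 = 2.387
n/ν for T = 6.860/2 = 3.430
Smallest n/ν is G → limiting reagent.
n(D) produced = (1/1) × 2.387 = 2.387 mol
Step 2:
n(D) available = 2.387 mol
n(B) = 1255 / 222.80 = 5.633 mol
n/ν for D = 2.387/1 = 2.387
n/ν for B = 5.633/2 = 2.817
Smallest n/ν is D → limiting reagent.
n(R) = (1/1) × 2.387 = 2.387 mol

2.39 mol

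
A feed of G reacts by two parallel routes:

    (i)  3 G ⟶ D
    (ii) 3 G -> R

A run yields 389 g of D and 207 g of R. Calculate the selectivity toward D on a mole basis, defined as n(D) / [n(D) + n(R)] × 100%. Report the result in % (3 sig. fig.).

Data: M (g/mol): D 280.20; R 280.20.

n(D) = 389 / 280.20 = 1.388 mol
n(R) = 207 / 280.20 = 0.7388 mol
selectivity = 1.388/(1.388+0.7388) × 100 = 65.26 %

65.3 %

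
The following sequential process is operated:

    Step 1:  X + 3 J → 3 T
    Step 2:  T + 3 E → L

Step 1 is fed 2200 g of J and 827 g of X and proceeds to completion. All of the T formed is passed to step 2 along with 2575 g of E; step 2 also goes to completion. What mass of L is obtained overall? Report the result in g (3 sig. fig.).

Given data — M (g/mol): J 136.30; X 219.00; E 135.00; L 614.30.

Step 1:
n(J) = 2200 / 136.30 = 16.14 mol
n(X) = 827.0 / 219.00 = 3.776 mol
n/ν for J = 16.14/3 = 5.380
n/ν for X = 3.776/1 = 3.776
Smallest n/ν is X → limiting reagent.
n(T) produced = (3/1) × 3.776 = 11.33 mol
Step 2:
n(T) available = 11.33 mol
n(E) = 2575 / 135.00 = 19.07 mol
n/ν for T = 11.33/1 = 11.33
n/ν for E = 19.07/3 = 6.357
Smallest n/ν is E → limiting reagent.
n(L) = (1/3) × 19.07 = 6.357 mol
mass = 6.357 × 614.30 = 3905 g

3910 g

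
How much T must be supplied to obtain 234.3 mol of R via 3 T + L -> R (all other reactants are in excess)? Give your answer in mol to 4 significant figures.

n(R) = 234.3 mol
n(T) = (3/1) × 234.3 = 702.9 mol

702.9 mol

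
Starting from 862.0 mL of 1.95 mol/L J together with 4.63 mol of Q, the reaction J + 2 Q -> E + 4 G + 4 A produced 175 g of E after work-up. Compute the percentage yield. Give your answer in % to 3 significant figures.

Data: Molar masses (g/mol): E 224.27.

46.4 %

n(J) = 1.95 × 862.0/1000 = 1.681 mol
n(Q) = 4.630 mol
n/ν for J = 1.681/1 = 1.681
n/ν for Q = 4.630/2 = 2.315
Smallest n/ν is J → limiting reagent.
theoretical n(E) = (1/1) × 1.681 = 1.681 mol → 377.0 g
% yield = 175 / 377.0 × 100 = 46.42 %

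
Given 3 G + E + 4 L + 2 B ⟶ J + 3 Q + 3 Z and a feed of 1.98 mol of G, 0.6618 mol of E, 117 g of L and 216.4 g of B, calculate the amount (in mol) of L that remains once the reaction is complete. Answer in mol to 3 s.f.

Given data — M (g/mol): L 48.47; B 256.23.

n(G) = 1.980 mol
n(E) = 0.6618 mol
n(L) = 117.0 / 48.47 = 2.414 mol
n(B) = 216.4 / 256.23 = 0.8446 mol
n/ν → G: 0.6600, E: 0.6618, L: 0.6035, B: 0.4223; B is limiting.
L consumed = (4/2) × 0.8446 = 1.689 mol
L remaining = 2.414 − 1.689 = 0.7250 mol

0.725 mol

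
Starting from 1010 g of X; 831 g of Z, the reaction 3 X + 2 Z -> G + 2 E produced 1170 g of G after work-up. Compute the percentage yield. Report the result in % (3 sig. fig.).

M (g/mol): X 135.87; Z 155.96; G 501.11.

94.2 %

n(X) = 1010 / 135.87 = 7.434 mol
n(Z) = 831.0 / 155.96 = 5.328 mol
n/ν for X = 7.434/3 = 2.478
n/ν for Z = 5.328/2 = 2.664
Smallest n/ν is X → limiting reagent.
theoretical n(G) = (1/3) × 7.434 = 2.478 mol → 1242 g
% yield = 1170 / 1242 × 100 = 94.20 %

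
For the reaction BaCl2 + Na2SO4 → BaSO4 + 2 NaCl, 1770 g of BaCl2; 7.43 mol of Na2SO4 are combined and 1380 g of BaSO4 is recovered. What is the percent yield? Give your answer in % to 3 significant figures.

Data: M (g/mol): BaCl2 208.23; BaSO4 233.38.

79.6 %

n(BaCl2) = 1770 / 208.23 = 8.500 mol
n(Na2SO4) = 7.430 mol
n/ν → BaCl2: 8.500, Na2SO4: 7.430; Na2SO4 is limiting.
theoretical n(BaSO4) = (1/1) × 7.430 = 7.430 mol → 1734 g
% yield = 1380 / 1734 × 100 = 79.58 %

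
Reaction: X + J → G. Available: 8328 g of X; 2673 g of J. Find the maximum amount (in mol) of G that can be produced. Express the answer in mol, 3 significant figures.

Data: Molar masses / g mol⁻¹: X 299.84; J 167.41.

n(X) = 8328 / 299.84 = 27.77 mol
n(J) = 2673 / 167.41 = 15.97 mol
n/ν → X: 27.77, J: 15.97; J is limiting.
n(G) = (1/1) × 15.97 = 15.97 mol

16.0 mol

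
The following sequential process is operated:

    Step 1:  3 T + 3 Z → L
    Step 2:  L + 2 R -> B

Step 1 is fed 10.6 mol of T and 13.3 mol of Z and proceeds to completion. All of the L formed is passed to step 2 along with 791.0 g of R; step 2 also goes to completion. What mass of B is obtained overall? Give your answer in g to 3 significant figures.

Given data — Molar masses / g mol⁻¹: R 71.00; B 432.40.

Step 1:
n(T) = 10.60 mol
n(Z) = 13.30 mol
n/ν for T = 10.60/3 = 3.533
n/ν for Z = 13.30/3 = 4.433
Smallest n/ν is T → limiting reagent.
n(L) produced = (1/3) × 10.60 = 3.533 mol
Step 2:
n(L) available = 3.533 mol
n(R) = 791.0 / 71.00 = 11.14 mol
n/ν for L = 3.533/1 = 3.533
n/ν for R = 11.14/2 = 5.570
Smallest n/ν is L → limiting reagent.
n(B) = (1/1) × 3.533 = 3.533 mol
mass = 3.533 × 432.40 = 1528 g

1530 g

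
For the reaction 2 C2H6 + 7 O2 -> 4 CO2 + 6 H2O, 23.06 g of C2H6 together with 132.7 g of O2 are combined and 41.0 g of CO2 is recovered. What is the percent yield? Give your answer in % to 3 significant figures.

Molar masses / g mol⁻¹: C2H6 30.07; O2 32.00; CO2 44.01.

n(C2H6) = 23.06 / 30.07 = 0.7669 mol
n(O2) = 132.7 / 32.00 = 4.147 mol
n/ν for C2H6 = 0.7669/2 = 0.3835
n/ν for O2 = 4.147/7 = 0.5924
Smallest n/ν is C2H6 → limiting reagent.
theoretical n(CO2) = (4/2) × 0.7669 = 1.534 mol → 67.51 g
% yield = 41.0 / 67.51 × 100 = 60.73 %

60.7 %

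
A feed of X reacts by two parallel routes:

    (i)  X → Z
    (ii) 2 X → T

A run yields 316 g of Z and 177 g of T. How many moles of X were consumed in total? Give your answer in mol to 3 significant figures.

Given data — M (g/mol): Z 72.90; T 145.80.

n(Z) = 316 / 72.90 = 4.335 mol
n(T) = 177 / 145.80 = 1.214 mol
n(X) via (i) = (1/1)×4.335 = 4.335 mol
n(X) via (ii) = (2/1)×1.214 = 2.428 mol
total n(X) = 4.335 + 2.428 = 6.763 mol

6.76 mol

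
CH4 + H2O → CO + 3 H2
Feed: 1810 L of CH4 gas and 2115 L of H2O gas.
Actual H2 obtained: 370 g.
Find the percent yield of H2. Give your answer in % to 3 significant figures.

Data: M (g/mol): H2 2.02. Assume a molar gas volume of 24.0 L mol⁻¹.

n(CH4) = 1810 / 24.0 = 75.42 mol
n(H2O) = 2115 / 24.0 = 88.13 mol
n/ν for CH4 = 75.42/1 = 75.42
n/ν for H2O = 88.13/1 = 88.13
Smallest n/ν is CH4 → limiting reagent.
theoretical n(H2) = (3/1) × 75.42 = 226.3 mol → 457.1 g
% yield = 370 / 457.1 × 100 = 80.95 %

81.0 %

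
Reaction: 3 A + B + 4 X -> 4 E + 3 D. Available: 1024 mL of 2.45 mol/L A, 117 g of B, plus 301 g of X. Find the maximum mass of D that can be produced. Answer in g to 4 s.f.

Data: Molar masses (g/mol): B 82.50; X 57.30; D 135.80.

340.7 g

n(A) = 2.45 × 1024/1000 = 2.509 mol
n(B) = 117.0 / 82.50 = 1.418 mol
n(X) = 301.0 / 57.30 = 5.253 mol
n/ν for A = 2.509/3 = 0.8363
n/ν for B = 1.418/1 = 1.418
n/ν for X = 5.253/4 = 1.313
Smallest n/ν is A → limiting reagent.
n(D) = (3/3) × 2.509 = 2.509 mol
mass = 2.509 × 135.80 = 340.7 g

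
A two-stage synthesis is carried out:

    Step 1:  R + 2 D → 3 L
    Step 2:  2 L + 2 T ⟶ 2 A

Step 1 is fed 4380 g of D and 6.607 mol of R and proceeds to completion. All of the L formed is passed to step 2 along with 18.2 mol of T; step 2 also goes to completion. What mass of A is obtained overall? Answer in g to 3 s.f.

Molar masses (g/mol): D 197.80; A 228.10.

4150 g

Step 1:
n(D) = 4380 / 197.80 = 22.14 mol
n(R) = 6.607 mol
n/ν for D = 22.14/2 = 11.07
n/ν for R = 6.607/1 = 6.607
Smallest n/ν is R → limiting reagent.
n(L) produced = (3/1) × 6.607 = 19.82 mol
Step 2:
n(L) available = 19.82 mol
n(T) = 18.20 mol
n/ν for L = 19.82/2 = 9.910
n/ν for T = 18.20/2 = 9.100
Smallest n/ν is T → limiting reagent.
n(A) = (2/2) × 18.20 = 18.20 mol
mass = 18.20 × 228.10 = 4151 g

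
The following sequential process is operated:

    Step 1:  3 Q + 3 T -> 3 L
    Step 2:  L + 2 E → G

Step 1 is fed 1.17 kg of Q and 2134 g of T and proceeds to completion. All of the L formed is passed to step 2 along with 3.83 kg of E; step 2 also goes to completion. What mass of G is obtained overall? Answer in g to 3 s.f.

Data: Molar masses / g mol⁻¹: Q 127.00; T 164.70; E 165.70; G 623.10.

Step 1:
n(Q) = 1.170×1000 / 127.00 = 9.213 mol
n(T) = 2134 / 164.70 = 12.96 mol
n/ν for Q = 9.213/3 = 3.071
n/ν for T = 12.96/3 = 4.320
Smallest n/ν is Q → limiting reagent.
n(L) produced = (3/3) × 9.213 = 9.213 mol
Step 2:
n(L) available = 9.213 mol
n(E) = 3.830×1000 / 165.70 = 23.11 mol
n/ν for L = 9.213/1 = 9.213
n/ν for E = 23.11/2 = 11.56
Smallest n/ν is L → limiting reagent.
n(G) = (1/1) × 9.213 = 9.213 mol
mass = 9.213 × 623.10 = 5741 g

5740 g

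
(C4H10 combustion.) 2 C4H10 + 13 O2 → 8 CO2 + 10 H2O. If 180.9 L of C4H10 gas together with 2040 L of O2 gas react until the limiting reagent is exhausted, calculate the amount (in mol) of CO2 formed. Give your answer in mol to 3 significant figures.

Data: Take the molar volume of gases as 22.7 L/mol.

31.9 mol

n(C4H10) = 180.9 / 22.7 = 7.969 mol
n(O2) = 2040 / 22.7 = 89.87 mol
n/ν for C4H10 = 7.969/2 = 3.985
n/ν for O2 = 89.87/13 = 6.913
Smallest n/ν is C4H10 → limiting reagent.
n(CO2) = (8/2) × 7.969 = 31.88 mol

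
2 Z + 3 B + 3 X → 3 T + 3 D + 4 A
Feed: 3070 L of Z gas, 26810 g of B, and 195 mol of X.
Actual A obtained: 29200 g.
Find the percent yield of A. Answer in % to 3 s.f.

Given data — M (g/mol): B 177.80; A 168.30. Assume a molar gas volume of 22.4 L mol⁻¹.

86.3 %

n(Z) = 3070 / 22.4 = 137.1 mol
n(B) = 26810 / 177.80 = 150.8 mol
n(X) = 195.0 mol
n/ν → Z: 68.55, B: 50.27, X: 65.00; B is limiting.
theoretical n(A) = (4/3) × 150.8 = 201.1 mol → 33850 g
% yield = 29200 / 33850 × 100 = 86.26 %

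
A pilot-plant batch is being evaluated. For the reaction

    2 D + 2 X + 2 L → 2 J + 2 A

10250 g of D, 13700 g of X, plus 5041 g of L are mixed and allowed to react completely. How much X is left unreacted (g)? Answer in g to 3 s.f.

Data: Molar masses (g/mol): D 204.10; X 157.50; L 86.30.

n(D) = 10250 / 204.10 = 50.22 mol
n(X) = 13700 / 157.50 = 86.98 mol
n(L) = 5041 / 86.30 = 58.41 mol
n/ν for D = 50.22/2 = 25.11
n/ν for X = 86.98/2 = 43.49
n/ν for L = 58.41/2 = 29.21
Smallest n/ν is D → limiting reagent.
X consumed = (2/2) × 50.22 = 50.22 mol
X remaining = 86.98 − 50.22 = 36.76 mol
mass = 36.76 × 157.50 = 5790 g

5790 g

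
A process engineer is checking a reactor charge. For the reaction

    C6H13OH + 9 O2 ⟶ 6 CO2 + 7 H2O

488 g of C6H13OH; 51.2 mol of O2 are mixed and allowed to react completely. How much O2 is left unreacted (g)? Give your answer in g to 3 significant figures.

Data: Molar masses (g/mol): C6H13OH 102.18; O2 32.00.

n(C6H13OH) = 488.0 / 102.18 = 4.776 mol
n(O2) = 51.20 mol
n/ν → C6H13OH: 4.776, O2: 5.689; C6H13OH is limiting.
O2 consumed = (9/1) × 4.776 = 42.98 mol
O2 remaining = 51.20 − 42.98 = 8.220 mol
mass = 8.220 × 32.00 = 263.0 g

263 g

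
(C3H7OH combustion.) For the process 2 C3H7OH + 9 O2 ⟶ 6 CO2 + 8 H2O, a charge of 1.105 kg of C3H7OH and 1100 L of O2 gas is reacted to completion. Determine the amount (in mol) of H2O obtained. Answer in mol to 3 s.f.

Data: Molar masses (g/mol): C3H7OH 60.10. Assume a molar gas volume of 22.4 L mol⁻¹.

43.7 mol

n(C3H7OH) = 1.105×1000 / 60.10 = 18.39 mol
n(O2) = 1100 / 22.4 = 49.11 mol
n/ν → C3H7OH: 9.195, O2: 5.457; O2 is limiting.
n(H2O) = (8/9) × 49.11 = 43.65 mol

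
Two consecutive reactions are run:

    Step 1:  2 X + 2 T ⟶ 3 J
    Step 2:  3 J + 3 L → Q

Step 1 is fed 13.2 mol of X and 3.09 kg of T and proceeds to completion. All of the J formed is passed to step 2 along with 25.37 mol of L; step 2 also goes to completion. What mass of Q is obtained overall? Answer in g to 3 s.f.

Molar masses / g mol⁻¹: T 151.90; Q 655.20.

4320 g

Step 1:
n(X) = 13.20 mol
n(T) = 3.090×1000 / 151.90 = 20.34 mol
n/ν for X = 13.20/2 = 6.600
n/ν for T = 20.34/2 = 10.17
Smallest n/ν is X → limiting reagent.
n(J) produced = (3/2) × 13.20 = 19.80 mol
Step 2:
n(J) available = 19.80 mol
n(L) = 25.37 mol
n/ν for J = 19.80/3 = 6.600
n/ν for L = 25.37/3 = 8.457
Smallest n/ν is J → limiting reagent.
n(Q) = (1/3) × 19.80 = 6.600 mol
mass = 6.600 × 655.20 = 4324 g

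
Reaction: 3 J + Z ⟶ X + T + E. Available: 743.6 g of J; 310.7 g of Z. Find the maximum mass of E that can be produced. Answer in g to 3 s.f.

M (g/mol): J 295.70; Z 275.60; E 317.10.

266 g

n(J) = 743.6 / 295.70 = 2.515 mol
n(Z) = 310.7 / 275.60 = 1.127 mol
n/ν → J: 0.8383, Z: 1.127; J is limiting.
n(E) = (1/3) × 2.515 = 0.8383 mol
mass = 0.8383 × 317.10 = 265.8 g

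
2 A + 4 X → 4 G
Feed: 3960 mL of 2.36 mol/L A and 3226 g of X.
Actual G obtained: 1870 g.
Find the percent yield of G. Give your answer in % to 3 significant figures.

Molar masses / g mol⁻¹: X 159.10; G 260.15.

n(A) = 2.36 × 3960/1000 = 9.346 mol
n(X) = 3226 / 159.10 = 20.28 mol
n/ν → A: 4.673, X: 5.070; A is limiting.
theoretical n(G) = (4/2) × 9.346 = 18.69 mol → 4862 g
% yield = 1870 / 4862 × 100 = 38.46 %

38.5 %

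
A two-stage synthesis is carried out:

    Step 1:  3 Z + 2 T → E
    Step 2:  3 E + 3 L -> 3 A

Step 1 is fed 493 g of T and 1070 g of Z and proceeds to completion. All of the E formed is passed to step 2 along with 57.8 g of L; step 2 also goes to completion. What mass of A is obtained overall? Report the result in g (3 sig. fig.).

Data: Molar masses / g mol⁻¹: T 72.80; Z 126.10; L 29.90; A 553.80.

1070 g

Step 1:
n(T) = 493.0 / 72.80 = 6.772 mol
n(Z) = 1070 / 126.10 = 8.485 mol
n/ν for T = 6.772/2 = 3.386
n/ν for Z = 8.485/3 = 2.828
Smallest n/ν is Z → limiting reagent.
n(E) produced = (1/3) × 8.485 = 2.828 mol
Step 2:
n(E) available = 2.828 mol
n(L) = 57.80 / 29.90 = 1.933 mol
n/ν for E = 2.828/3 = 0.9427
n/ν for L = 1.933/3 = 0.6443
Smallest n/ν is L → limiting reagent.
n(A) = (3/3) × 1.933 = 1.933 mol
mass = 1.933 × 553.80 = 1070 g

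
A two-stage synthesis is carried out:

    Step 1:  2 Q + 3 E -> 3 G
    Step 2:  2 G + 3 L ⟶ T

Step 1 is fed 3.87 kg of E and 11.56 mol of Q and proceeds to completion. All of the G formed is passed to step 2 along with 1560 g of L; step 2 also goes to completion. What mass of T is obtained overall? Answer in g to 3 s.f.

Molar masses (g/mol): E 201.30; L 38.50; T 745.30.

Step 1:
n(E) = 3.870×1000 / 201.30 = 19.23 mol
n(Q) = 11.56 mol
n/ν → E: 6.410, Q: 5.780; Q is limiting.
n(G) produced = (3/2) × 11.56 = 17.34 mol
Step 2:
n(G) available = 17.34 mol
n(L) = 1560 / 38.50 = 40.52 mol
n/ν → G: 8.670, L: 13.51; G is limiting.
n(T) = (1/2) × 17.34 = 8.670 mol
mass = 8.670 × 745.30 = 6462 g

6460 g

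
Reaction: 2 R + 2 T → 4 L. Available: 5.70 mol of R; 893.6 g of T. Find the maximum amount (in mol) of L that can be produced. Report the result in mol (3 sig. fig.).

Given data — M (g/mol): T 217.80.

8.21 mol

n(R) = 5.700 mol
n(T) = 893.6 / 217.80 = 4.103 mol
n/ν for R = 5.700/2 = 2.850
n/ν for T = 4.103/2 = 2.052
Smallest n/ν is T → limiting reagent.
n(L) = (4/2) × 4.103 = 8.206 mol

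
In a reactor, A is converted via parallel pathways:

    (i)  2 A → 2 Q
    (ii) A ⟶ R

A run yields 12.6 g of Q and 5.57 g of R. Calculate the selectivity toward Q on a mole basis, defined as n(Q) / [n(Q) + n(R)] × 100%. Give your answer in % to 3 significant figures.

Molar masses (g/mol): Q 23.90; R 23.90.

69.3 %

n(Q) = 12.6 / 23.90 = 0.5272 mol
n(R) = 5.57 / 23.90 = 0.2331 mol
selectivity = 0.5272/(0.5272+0.2331) × 100 = 69.34 %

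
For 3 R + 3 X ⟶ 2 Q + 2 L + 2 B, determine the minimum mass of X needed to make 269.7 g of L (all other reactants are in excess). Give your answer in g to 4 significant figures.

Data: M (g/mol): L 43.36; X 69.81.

n(L) = 269.7 / 43.36 = 6.220 mol
n(X) = (3/2) × 6.220 = 9.330 mol
mass = 9.330 × 69.81 = 651.3 g

651.3 g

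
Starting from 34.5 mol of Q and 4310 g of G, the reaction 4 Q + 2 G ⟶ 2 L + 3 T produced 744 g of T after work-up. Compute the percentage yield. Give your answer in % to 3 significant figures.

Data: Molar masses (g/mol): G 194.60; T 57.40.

n(Q) = 34.50 mol
n(G) = 4310 / 194.60 = 22.15 mol
n/ν for Q = 34.50/4 = 8.625
n/ν for G = 22.15/2 = 11.08
Smallest n/ν is Q → limiting reagent.
theoretical n(T) = (3/4) × 34.50 = 25.88 mol → 1486 g
% yield = 744 / 1486 × 100 = 50.07 %

50.1 %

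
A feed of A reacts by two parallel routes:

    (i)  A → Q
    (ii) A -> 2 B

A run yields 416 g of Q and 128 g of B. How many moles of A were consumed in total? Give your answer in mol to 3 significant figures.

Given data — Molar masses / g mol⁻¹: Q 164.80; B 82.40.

3.30 mol

n(Q) = 416 / 164.80 = 2.524 mol
n(B) = 128 / 82.40 = 1.553 mol
n(A) via (i) = (1/1)×2.524 = 2.524 mol
n(A) via (ii) = (1/2)×1.553 = 0.7765 mol
total n(A) = 2.524 + 0.7765 = 3.301 mol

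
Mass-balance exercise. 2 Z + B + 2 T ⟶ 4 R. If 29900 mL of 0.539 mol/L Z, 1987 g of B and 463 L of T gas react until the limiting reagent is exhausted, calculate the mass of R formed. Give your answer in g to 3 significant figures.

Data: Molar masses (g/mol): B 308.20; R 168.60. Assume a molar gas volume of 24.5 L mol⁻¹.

4350 g

n(Z) = 0.539 × 29900/1000 = 16.12 mol
n(B) = 1987 / 308.20 = 6.447 mol
n(T) = 463.0 / 24.5 = 18.90 mol
n/ν → Z: 8.060, B: 6.447, T: 9.450; B is limiting.
n(R) = (4/1) × 6.447 = 25.79 mol
mass = 25.79 × 168.60 = 4348 g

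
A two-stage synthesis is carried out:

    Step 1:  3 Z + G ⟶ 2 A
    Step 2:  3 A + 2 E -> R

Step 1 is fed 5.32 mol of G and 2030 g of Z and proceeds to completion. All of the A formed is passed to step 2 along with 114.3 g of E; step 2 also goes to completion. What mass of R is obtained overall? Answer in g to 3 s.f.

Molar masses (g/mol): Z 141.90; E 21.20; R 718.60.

Step 1:
n(G) = 5.320 mol
n(Z) = 2030 / 141.90 = 14.31 mol
n/ν for G = 5.320/1 = 5.320
n/ν for Z = 14.31/3 = 4.770
Smallest n/ν is Z → limiting reagent.
n(A) produced = (2/3) × 14.31 = 9.540 mol
Step 2:
n(A) available = 9.540 mol
n(E) = 114.3 / 21.20 = 5.392 mol
n/ν for A = 9.540/3 = 3.180
n/ν for E = 5.392/2 = 2.696
Smallest n/ν is E → limiting reagent.
n(R) = (1/2) × 5.392 = 2.696 mol
mass = 2.696 × 718.60 = 1937 g

1940 g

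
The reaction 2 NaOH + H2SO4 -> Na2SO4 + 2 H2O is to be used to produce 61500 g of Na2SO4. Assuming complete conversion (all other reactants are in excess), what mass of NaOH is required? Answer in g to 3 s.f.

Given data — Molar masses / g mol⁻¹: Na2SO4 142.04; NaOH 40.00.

34600 g

n(Na2SO4) = 61500 / 142.04 = 433.0 mol
n(NaOH) = (2/1) × 433.0 = 866.0 mol
mass = 866.0 × 40.00 = 34640 g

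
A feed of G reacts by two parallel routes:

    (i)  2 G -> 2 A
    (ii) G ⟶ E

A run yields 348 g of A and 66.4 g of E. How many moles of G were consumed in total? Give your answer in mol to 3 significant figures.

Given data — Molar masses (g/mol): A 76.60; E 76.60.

n(A) = 348 / 76.60 = 4.543 mol
n(E) = 66.4 / 76.60 = 0.8668 mol
n(G) via (i) = (2/2)×4.543 = 4.543 mol
n(G) via (ii) = (1/1)×0.8668 = 0.8668 mol
total n(G) = 4.543 + 0.8668 = 5.410 mol

5.41 mol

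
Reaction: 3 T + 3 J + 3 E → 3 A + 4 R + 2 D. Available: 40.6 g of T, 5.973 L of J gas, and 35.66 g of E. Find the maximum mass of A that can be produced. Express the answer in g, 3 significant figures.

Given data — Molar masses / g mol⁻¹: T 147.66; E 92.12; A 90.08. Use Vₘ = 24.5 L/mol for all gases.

n(T) = 40.60 / 147.66 = 0.2750 mol
n(J) = 5.973 / 24.5 = 0.2438 mol
n(E) = 35.66 / 92.12 = 0.3871 mol
n/ν → T: 0.09167, J: 0.08127, E: 0.1290; J is limiting.
n(A) = (3/3) × 0.2438 = 0.2438 mol
mass = 0.2438 × 90.08 = 21.96 g

22.0 g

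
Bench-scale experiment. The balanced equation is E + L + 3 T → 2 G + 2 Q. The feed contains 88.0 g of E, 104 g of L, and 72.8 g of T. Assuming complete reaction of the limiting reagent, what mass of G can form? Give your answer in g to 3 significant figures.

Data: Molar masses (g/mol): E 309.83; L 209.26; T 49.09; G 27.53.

15.6 g

n(E) = 88.00 / 309.83 = 0.2840 mol
n(L) = 104.0 / 209.26 = 0.4970 mol
n(T) = 72.80 / 49.09 = 1.483 mol
n/ν → E: 0.2840, L: 0.4970, T: 0.4943; E is limiting.
n(G) = (2/1) × 0.2840 = 0.5680 mol
mass = 0.5680 × 27.53 = 15.64 g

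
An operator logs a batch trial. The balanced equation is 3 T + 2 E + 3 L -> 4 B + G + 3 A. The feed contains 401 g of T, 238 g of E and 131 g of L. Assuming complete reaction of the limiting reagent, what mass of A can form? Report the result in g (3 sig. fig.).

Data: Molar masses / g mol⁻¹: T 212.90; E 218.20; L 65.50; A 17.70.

29.0 g

n(T) = 401.0 / 212.90 = 1.884 mol
n(E) = 238.0 / 218.20 = 1.091 mol
n(L) = 131.0 / 65.50 = 2.000 mol
n/ν → T: 0.6280, E: 0.5455, L: 0.6667; E is limiting.
n(A) = (3/2) × 1.091 = 1.637 mol
mass = 1.637 × 17.70 = 28.97 g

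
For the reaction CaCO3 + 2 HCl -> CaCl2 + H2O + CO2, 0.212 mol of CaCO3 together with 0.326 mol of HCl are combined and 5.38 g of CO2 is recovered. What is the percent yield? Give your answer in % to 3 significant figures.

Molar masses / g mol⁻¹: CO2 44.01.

n(CaCO3) = 0.2120 mol
n(HCl) = 0.3260 mol
n/ν → CaCO3: 0.2120, HCl: 0.1630; HCl is limiting.
theoretical n(CO2) = (1/2) × 0.3260 = 0.1630 mol → 7.174 g
% yield = 5.38 / 7.174 × 100 = 74.99 %

75.0 %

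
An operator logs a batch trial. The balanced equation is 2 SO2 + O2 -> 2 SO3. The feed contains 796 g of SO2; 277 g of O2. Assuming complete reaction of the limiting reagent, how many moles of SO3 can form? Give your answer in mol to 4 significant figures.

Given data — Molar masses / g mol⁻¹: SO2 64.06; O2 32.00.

12.43 mol

n(SO2) = 796.0 / 64.06 = 12.43 mol
n(O2) = 277.0 / 32.00 = 8.656 mol
n/ν for SO2 = 12.43/2 = 6.215
n/ν for O2 = 8.656/1 = 8.656
Smallest n/ν is SO2 → limiting reagent.
n(SO3) = (2/2) × 12.43 = 12.43 mol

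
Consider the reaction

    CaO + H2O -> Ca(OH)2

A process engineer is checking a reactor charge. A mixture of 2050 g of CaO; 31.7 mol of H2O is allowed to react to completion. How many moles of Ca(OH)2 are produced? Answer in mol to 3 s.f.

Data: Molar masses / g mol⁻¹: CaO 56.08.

n(CaO) = 2050 / 56.08 = 36.55 mol
n(H2O) = 31.70 mol
n/ν for CaO = 36.55/1 = 36.55
n/ν for H2O = 31.70/1 = 31.70
Smallest n/ν is H2O → limiting reagent.
n(Ca(OH)2) = (1/1) × 31.70 = 31.70 mol

31.7 mol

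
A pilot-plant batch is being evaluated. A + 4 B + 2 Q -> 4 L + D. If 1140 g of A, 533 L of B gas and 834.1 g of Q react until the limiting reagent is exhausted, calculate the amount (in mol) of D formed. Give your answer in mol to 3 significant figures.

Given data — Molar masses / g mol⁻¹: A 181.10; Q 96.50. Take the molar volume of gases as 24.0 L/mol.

n(A) = 1140 / 181.10 = 6.295 mol
n(B) = 533.0 / 24.0 = 22.21 mol
n(Q) = 834.1 / 96.50 = 8.644 mol
n/ν → A: 6.295, B: 5.553, Q: 4.322; Q is limiting.
n(D) = (1/2) × 8.644 = 4.322 mol

4.32 mol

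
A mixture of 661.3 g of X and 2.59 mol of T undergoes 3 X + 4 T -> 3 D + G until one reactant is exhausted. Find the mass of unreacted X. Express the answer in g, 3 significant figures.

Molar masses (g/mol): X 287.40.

n(X) = 661.3 / 287.40 = 2.301 mol
n(T) = 2.590 mol
n/ν for X = 2.301/3 = 0.7670
n/ν for T = 2.590/4 = 0.6475
Smallest n/ν is T → limiting reagent.
X consumed = (3/4) × 2.590 = 1.943 mol
X remaining = 2.301 − 1.943 = 0.3580 mol
mass = 0.3580 × 287.40 = 102.9 g

103 g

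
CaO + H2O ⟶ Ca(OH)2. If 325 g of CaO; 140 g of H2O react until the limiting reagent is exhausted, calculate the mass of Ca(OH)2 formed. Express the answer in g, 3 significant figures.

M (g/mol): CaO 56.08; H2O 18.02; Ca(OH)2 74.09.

429 g

n(CaO) = 325.0 / 56.08 = 5.795 mol
n(H2O) = 140.0 / 18.02 = 7.769 mol
n/ν for CaO = 5.795/1 = 5.795
n/ν for H2O = 7.769/1 = 7.769
Smallest n/ν is CaO → limiting reagent.
n(Ca(OH)2) = (1/1) × 5.795 = 5.795 mol
mass = 5.795 × 74.09 = 429.4 g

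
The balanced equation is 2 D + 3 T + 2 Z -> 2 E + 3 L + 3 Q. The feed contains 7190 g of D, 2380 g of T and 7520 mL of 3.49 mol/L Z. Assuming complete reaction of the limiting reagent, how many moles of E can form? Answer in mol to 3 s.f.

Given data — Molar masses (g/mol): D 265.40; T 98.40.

n(D) = 7190 / 265.40 = 27.09 mol
n(T) = 2380 / 98.40 = 24.19 mol
n(Z) = 3.49 × 7520/1000 = 26.24 mol
n/ν for D = 27.09/2 = 13.55
n/ν for T = 24.19/3 = 8.063
n/ν for Z = 26.24/2 = 13.12
Smallest n/ν is T → limiting reagent.
n(E) = (2/3) × 24.19 = 16.13 mol

16.1 mol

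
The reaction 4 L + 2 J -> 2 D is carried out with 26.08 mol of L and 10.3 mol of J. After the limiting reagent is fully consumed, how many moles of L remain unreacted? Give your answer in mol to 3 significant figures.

n(L) = 26.08 mol
n(J) = 10.30 mol
n/ν → L: 6.520, J: 5.150; J is limiting.
L consumed = (4/2) × 10.30 = 20.60 mol
L remaining = 26.08 − 20.60 = 5.480 mol

5.48 mol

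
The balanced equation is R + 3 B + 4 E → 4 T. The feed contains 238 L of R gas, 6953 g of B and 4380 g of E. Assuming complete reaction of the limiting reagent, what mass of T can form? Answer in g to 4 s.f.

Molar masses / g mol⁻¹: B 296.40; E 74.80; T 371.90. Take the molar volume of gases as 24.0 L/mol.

11630 g

n(R) = 238.0 / 24.0 = 9.917 mol
n(B) = 6953 / 296.40 = 23.46 mol
n(E) = 4380 / 74.80 = 58.56 mol
n/ν for R = 9.917/1 = 9.917
n/ν for B = 23.46/3 = 7.820
n/ν for E = 58.56/4 = 14.64
Smallest n/ν is B → limiting reagent.
n(T) = (4/3) × 23.46 = 31.28 mol
mass = 31.28 × 371.90 = 11630 g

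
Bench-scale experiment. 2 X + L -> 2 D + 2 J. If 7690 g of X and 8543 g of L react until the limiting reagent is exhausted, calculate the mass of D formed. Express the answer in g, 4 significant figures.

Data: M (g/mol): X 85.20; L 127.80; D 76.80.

6932 g

n(X) = 7690 / 85.20 = 90.26 mol
n(L) = 8543 / 127.80 = 66.85 mol
n/ν for X = 90.26/2 = 45.13
n/ν for L = 66.85/1 = 66.85
Smallest n/ν is X → limiting reagent.
n(D) = (2/2) × 90.26 = 90.26 mol
mass = 90.26 × 76.80 = 6932 g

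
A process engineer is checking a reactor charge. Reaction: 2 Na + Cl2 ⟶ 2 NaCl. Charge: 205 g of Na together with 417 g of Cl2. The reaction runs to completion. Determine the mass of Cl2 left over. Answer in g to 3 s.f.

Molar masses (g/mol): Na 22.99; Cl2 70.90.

n(Na) = 205.0 / 22.99 = 8.917 mol
n(Cl2) = 417.0 / 70.90 = 5.882 mol
n/ν for Na = 8.917/2 = 4.459
n/ν for Cl2 = 5.882/1 = 5.882
Smallest n/ν is Na → limiting reagent.
Cl2 consumed = (1/2) × 8.917 = 4.459 mol
Cl2 remaining = 5.882 − 4.459 = 1.423 mol
mass = 1.423 × 70.90 = 100.9 g

101 g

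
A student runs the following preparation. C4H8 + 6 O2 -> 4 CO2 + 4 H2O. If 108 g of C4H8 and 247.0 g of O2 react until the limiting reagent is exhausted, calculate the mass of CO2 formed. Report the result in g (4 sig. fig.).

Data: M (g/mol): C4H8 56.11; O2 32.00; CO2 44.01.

226.5 g

n(C4H8) = 108.0 / 56.11 = 1.925 mol
n(O2) = 247.0 / 32.00 = 7.719 mol
n/ν for C4H8 = 1.925/1 = 1.925
n/ν for O2 = 7.719/6 = 1.287
Smallest n/ν is O2 → limiting reagent.
n(CO2) = (4/6) × 7.719 = 5.146 mol
mass = 5.146 × 44.01 = 226.5 g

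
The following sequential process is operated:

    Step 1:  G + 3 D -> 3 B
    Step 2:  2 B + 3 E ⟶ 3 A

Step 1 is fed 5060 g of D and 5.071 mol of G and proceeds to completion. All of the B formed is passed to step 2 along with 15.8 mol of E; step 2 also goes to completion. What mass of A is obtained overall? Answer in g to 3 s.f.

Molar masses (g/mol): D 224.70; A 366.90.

Step 1:
n(D) = 5060 / 224.70 = 22.52 mol
n(G) = 5.071 mol
n/ν for D = 22.52/3 = 7.507
n/ν for G = 5.071/1 = 5.071
Smallest n/ν is G → limiting reagent.
n(B) produced = (3/1) × 5.071 = 15.21 mol
Step 2:
n(B) available = 15.21 mol
n(E) = 15.80 mol
n/ν for B = 15.21/2 = 7.605
n/ν for E = 15.80/3 = 5.267
Smallest n/ν is E → limiting reagent.
n(A) = (3/3) × 15.80 = 15.80 mol
mass = 15.80 × 366.90 = 5797 g

5800 g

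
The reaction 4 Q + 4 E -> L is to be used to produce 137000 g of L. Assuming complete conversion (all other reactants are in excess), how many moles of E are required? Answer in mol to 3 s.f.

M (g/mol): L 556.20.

985 mol

n(L) = 137000 / 556.20 = 246.3 mol
n(E) = (4/1) × 246.3 = 985.2 mol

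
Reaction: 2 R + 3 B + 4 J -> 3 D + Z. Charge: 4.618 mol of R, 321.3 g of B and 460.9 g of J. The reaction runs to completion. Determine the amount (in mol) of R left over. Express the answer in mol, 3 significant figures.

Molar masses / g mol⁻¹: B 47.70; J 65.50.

1.10 mol

n(R) = 4.618 mol
n(B) = 321.3 / 47.70 = 6.736 mol
n(J) = 460.9 / 65.50 = 7.037 mol
n/ν → R: 2.309, B: 2.245, J: 1.759; J is limiting.
R consumed = (2/4) × 7.037 = 3.519 mol
R remaining = 4.618 − 3.519 = 1.099 mol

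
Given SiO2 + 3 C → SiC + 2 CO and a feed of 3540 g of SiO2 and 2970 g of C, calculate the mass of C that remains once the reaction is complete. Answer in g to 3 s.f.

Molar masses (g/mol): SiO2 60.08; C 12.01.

n(SiO2) = 3540 / 60.08 = 58.92 mol
n(C) = 2970 / 12.01 = 247.3 mol
n/ν for SiO2 = 58.92/1 = 58.92
n/ν for C = 247.3/3 = 82.43
Smallest n/ν is SiO2 → limiting reagent.
C consumed = (3/1) × 58.92 = 176.8 mol
C remaining = 247.3 − 176.8 = 70.50 mol
mass = 70.50 × 12.01 = 846.7 g

847 g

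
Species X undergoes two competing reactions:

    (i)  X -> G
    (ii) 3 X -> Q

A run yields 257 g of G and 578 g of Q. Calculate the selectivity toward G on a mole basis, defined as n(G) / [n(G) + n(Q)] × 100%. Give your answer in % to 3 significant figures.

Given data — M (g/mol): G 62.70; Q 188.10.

n(G) = 257 / 62.70 = 4.099 mol
n(Q) = 578 / 188.10 = 3.073 mol
selectivity = 4.099/(4.099+3.073) × 100 = 57.15 %

57.2 %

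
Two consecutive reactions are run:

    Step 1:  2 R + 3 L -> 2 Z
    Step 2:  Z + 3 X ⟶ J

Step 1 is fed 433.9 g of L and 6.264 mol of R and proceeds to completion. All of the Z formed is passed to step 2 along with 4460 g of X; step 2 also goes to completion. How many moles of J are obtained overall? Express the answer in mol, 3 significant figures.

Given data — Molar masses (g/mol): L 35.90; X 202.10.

Step 1:
n(L) = 433.9 / 35.90 = 12.09 mol
n(R) = 6.264 mol
n/ν → L: 4.030, R: 3.132; R is limiting.
n(Z) produced = (2/2) × 6.264 = 6.264 mol
Step 2:
n(Z) available = 6.264 mol
n(X) = 4460 / 202.10 = 22.07 mol
n/ν → Z: 6.264, X: 7.357; Z is limiting.
n(J) = (1/1) × 6.264 = 6.264 mol

6.26 mol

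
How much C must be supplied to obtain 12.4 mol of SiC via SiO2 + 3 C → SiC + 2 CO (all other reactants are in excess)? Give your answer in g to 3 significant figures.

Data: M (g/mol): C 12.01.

n(SiC) = 12.40 mol
n(C) = (3/1) × 12.40 = 37.20 mol
mass = 37.20 × 12.01 = 446.8 g

447 g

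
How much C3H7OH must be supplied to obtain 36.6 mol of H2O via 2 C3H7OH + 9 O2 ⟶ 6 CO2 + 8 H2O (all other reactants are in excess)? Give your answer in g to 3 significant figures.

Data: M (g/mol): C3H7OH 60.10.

550 g

n(H2O) = 36.60 mol
n(C3H7OH) = (2/8) × 36.60 = 9.150 mol
mass = 9.150 × 60.10 = 549.9 g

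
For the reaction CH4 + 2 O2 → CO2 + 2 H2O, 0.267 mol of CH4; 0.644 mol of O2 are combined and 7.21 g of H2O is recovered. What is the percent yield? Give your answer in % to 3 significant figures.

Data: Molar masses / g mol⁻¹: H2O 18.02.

n(CH4) = 0.2670 mol
n(O2) = 0.6440 mol
n/ν for CH4 = 0.2670/1 = 0.2670
n/ν for O2 = 0.6440/2 = 0.3220
Smallest n/ν is CH4 → limiting reagent.
theoretical n(H2O) = (2/1) × 0.2670 = 0.5340 mol → 9.623 g
% yield = 7.21 / 9.623 × 100 = 74.92 %

74.9 %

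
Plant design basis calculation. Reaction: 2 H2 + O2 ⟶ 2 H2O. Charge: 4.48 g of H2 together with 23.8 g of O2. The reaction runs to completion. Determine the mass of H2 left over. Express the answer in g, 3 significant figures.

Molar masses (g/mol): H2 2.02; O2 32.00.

1.48 g

n(H2) = 4.480 / 2.02 = 2.218 mol
n(O2) = 23.80 / 32.00 = 0.7438 mol
n/ν → H2: 1.109, O2: 0.7438; O2 is limiting.
H2 consumed = (2/1) × 0.7438 = 1.488 mol
H2 remaining = 2.218 − 1.488 = 0.7300 mol
mass = 0.7300 × 2.02 = 1.475 g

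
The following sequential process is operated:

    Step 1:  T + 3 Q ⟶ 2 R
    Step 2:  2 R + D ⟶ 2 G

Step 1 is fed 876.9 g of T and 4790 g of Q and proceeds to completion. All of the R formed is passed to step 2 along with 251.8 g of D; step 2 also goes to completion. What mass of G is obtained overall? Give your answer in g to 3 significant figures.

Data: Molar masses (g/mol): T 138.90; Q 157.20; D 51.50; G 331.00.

Step 1:
n(T) = 876.9 / 138.90 = 6.313 mol
n(Q) = 4790 / 157.20 = 30.47 mol
n/ν for T = 6.313/1 = 6.313
n/ν for Q = 30.47/3 = 10.16
Smallest n/ν is T → limiting reagent.
n(R) produced = (2/1) × 6.313 = 12.63 mol
Step 2:
n(R) available = 12.63 mol
n(D) = 251.8 / 51.50 = 4.889 mol
n/ν for R = 12.63/2 = 6.315
n/ν for D = 4.889/1 = 4.889
Smallest n/ν is D → limiting reagent.
n(G) = (2/1) × 4.889 = 9.778 mol
mass = 9.778 × 331.00 = 3237 g

3240 g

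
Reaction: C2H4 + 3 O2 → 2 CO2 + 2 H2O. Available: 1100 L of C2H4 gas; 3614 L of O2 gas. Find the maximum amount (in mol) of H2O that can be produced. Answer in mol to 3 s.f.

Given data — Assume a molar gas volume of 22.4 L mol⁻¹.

n(C2H4) = 1100 / 22.4 = 49.11 mol
n(O2) = 3614 / 22.4 = 161.3 mol
n/ν for C2H4 = 49.11/1 = 49.11
n/ν for O2 = 161.3/3 = 53.77
Smallest n/ν is C2H4 → limiting reagent.
n(H2O) = (2/1) × 49.11 = 98.22 mol

98.2 mol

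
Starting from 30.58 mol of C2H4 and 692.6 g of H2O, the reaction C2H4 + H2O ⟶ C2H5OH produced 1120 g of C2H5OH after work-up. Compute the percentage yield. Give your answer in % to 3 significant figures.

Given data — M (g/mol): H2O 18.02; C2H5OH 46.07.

n(C2H4) = 30.58 mol
n(H2O) = 692.6 / 18.02 = 38.44 mol
n/ν for C2H4 = 30.58/1 = 30.58
n/ν for H2O = 38.44/1 = 38.44
Smallest n/ν is C2H4 → limiting reagent.
theoretical n(C2H5OH) = (1/1) × 30.58 = 30.58 mol → 1409 g
% yield = 1120 / 1409 × 100 = 79.49 %

79.5 %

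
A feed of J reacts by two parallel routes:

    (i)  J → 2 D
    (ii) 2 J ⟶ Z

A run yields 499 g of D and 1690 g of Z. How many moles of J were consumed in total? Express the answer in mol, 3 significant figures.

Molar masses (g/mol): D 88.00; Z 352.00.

12.4 mol

n(D) = 499 / 88.00 = 5.670 mol
n(Z) = 1690 / 352.00 = 4.801 mol
n(J) via (i) = (1/2)×5.670 = 2.835 mol
n(J) via (ii) = (2/1)×4.801 = 9.602 mol
total n(J) = 2.835 + 9.602 = 12.44 mol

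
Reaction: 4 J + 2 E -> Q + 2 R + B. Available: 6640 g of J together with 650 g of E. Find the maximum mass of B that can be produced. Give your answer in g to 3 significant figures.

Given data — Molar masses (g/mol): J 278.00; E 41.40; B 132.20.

789 g

n(J) = 6640 / 278.00 = 23.88 mol
n(E) = 650.0 / 41.40 = 15.70 mol
n/ν for J = 23.88/4 = 5.970
n/ν for E = 15.70/2 = 7.850
Smallest n/ν is J → limiting reagent.
n(B) = (1/4) × 23.88 = 5.970 mol
mass = 5.970 × 132.20 = 789.2 g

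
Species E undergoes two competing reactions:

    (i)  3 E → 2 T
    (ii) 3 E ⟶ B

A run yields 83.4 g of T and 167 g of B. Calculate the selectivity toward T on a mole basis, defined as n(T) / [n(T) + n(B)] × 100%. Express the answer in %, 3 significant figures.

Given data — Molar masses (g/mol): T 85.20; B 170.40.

50.0 %

n(T) = 83.4 / 85.20 = 0.9789 mol
n(B) = 167 / 170.40 = 0.9800 mol
selectivity = 0.9789/(0.9789+0.9800) × 100 = 49.97 %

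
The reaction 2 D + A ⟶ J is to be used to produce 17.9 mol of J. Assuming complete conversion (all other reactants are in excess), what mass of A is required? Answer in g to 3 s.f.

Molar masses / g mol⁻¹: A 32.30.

n(J) = 17.90 mol
n(A) = (1/1) × 17.90 = 17.90 mol
mass = 17.90 × 32.30 = 578.2 g

578 g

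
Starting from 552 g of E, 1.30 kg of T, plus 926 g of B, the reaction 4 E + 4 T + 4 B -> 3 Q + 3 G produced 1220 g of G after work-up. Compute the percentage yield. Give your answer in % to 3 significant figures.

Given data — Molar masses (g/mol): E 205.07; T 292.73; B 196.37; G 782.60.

77.2 %

n(E) = 552.0 / 205.07 = 2.692 mol
n(T) = 1.300×1000 / 292.73 = 4.441 mol
n(B) = 926.0 / 196.37 = 4.716 mol
n/ν → E: 0.6730, T: 1.110, B: 1.179; E is limiting.
theoretical n(G) = (3/4) × 2.692 = 2.019 mol → 1580 g
% yield = 1220 / 1580 × 100 = 77.22 %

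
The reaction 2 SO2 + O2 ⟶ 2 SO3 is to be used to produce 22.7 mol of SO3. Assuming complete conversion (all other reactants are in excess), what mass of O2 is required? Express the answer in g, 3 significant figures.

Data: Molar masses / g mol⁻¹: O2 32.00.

n(SO3) = 22.70 mol
n(O2) = (1/2) × 22.70 = 11.35 mol
mass = 11.35 × 32.00 = 363.2 g

363 g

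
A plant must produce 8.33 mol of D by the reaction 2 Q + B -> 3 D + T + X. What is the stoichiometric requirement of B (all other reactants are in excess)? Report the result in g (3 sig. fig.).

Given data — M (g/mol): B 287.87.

n(D) = 8.330 mol
n(B) = (1/3) × 8.330 = 2.777 mol
mass = 2.777 × 287.87 = 799.4 g

799 g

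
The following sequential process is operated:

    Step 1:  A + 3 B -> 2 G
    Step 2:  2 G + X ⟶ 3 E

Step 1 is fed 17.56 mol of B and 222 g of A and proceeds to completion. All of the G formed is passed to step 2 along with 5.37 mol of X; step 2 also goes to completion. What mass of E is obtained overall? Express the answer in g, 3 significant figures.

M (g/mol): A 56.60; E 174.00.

2050 g

Step 1:
n(B) = 17.56 mol
n(A) = 222.0 / 56.60 = 3.922 mol
n/ν for B = 17.56/3 = 5.853
n/ν for A = 3.922/1 = 3.922
Smallest n/ν is A → limiting reagent.
n(G) produced = (2/1) × 3.922 = 7.844 mol
Step 2:
n(G) available = 7.844 mol
n(X) = 5.370 mol
n/ν for G = 7.844/2 = 3.922
n/ν for X = 5.370/1 = 5.370
Smallest n/ν is G → limiting reagent.
n(E) = (3/2) × 7.844 = 11.77 mol
mass = 11.77 × 174.00 = 2048 g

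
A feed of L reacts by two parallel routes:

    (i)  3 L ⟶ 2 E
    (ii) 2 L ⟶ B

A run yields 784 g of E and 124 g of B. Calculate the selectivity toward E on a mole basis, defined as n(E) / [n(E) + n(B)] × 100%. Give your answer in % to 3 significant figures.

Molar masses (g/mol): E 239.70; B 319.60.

89.4 %

n(E) = 784 / 239.70 = 3.271 mol
n(B) = 124 / 319.60 = 0.3880 mol
selectivity = 3.271/(3.271+0.3880) × 100 = 89.40 %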